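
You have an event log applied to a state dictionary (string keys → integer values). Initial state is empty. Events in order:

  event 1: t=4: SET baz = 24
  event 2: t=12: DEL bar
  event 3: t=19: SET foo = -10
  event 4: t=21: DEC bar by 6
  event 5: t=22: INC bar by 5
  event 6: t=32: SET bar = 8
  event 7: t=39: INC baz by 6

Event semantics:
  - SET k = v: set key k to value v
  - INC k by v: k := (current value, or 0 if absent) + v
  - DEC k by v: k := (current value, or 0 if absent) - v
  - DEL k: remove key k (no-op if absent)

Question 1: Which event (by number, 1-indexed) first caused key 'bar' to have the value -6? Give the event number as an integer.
Answer: 4

Derivation:
Looking for first event where bar becomes -6:
  event 4: bar (absent) -> -6  <-- first match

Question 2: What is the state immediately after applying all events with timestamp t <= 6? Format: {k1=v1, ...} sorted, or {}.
Answer: {baz=24}

Derivation:
Apply events with t <= 6 (1 events):
  after event 1 (t=4: SET baz = 24): {baz=24}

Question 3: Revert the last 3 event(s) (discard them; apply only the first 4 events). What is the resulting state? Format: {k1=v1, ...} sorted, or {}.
Keep first 4 events (discard last 3):
  after event 1 (t=4: SET baz = 24): {baz=24}
  after event 2 (t=12: DEL bar): {baz=24}
  after event 3 (t=19: SET foo = -10): {baz=24, foo=-10}
  after event 4 (t=21: DEC bar by 6): {bar=-6, baz=24, foo=-10}

Answer: {bar=-6, baz=24, foo=-10}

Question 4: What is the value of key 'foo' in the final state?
Track key 'foo' through all 7 events:
  event 1 (t=4: SET baz = 24): foo unchanged
  event 2 (t=12: DEL bar): foo unchanged
  event 3 (t=19: SET foo = -10): foo (absent) -> -10
  event 4 (t=21: DEC bar by 6): foo unchanged
  event 5 (t=22: INC bar by 5): foo unchanged
  event 6 (t=32: SET bar = 8): foo unchanged
  event 7 (t=39: INC baz by 6): foo unchanged
Final: foo = -10

Answer: -10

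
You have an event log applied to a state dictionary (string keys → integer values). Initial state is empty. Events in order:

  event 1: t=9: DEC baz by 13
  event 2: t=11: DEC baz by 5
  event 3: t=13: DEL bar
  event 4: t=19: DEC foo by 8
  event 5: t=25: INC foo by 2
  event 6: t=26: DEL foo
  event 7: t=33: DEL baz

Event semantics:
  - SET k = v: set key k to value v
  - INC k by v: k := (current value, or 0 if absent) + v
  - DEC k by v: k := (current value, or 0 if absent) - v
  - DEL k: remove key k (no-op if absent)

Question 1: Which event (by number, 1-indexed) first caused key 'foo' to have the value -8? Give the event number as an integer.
Looking for first event where foo becomes -8:
  event 4: foo (absent) -> -8  <-- first match

Answer: 4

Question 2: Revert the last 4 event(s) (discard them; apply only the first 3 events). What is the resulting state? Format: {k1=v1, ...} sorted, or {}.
Keep first 3 events (discard last 4):
  after event 1 (t=9: DEC baz by 13): {baz=-13}
  after event 2 (t=11: DEC baz by 5): {baz=-18}
  after event 3 (t=13: DEL bar): {baz=-18}

Answer: {baz=-18}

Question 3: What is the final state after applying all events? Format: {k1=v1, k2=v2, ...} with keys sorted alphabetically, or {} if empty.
Answer: {}

Derivation:
  after event 1 (t=9: DEC baz by 13): {baz=-13}
  after event 2 (t=11: DEC baz by 5): {baz=-18}
  after event 3 (t=13: DEL bar): {baz=-18}
  after event 4 (t=19: DEC foo by 8): {baz=-18, foo=-8}
  after event 5 (t=25: INC foo by 2): {baz=-18, foo=-6}
  after event 6 (t=26: DEL foo): {baz=-18}
  after event 7 (t=33: DEL baz): {}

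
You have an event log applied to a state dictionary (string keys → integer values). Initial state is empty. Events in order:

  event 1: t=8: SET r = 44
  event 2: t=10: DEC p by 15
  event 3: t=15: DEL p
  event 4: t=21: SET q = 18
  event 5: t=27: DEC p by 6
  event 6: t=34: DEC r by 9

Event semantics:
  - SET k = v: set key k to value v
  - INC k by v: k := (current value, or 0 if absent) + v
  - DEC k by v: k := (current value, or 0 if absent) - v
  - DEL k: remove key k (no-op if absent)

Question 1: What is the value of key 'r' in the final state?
Answer: 35

Derivation:
Track key 'r' through all 6 events:
  event 1 (t=8: SET r = 44): r (absent) -> 44
  event 2 (t=10: DEC p by 15): r unchanged
  event 3 (t=15: DEL p): r unchanged
  event 4 (t=21: SET q = 18): r unchanged
  event 5 (t=27: DEC p by 6): r unchanged
  event 6 (t=34: DEC r by 9): r 44 -> 35
Final: r = 35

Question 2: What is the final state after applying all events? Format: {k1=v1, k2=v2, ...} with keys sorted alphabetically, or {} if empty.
Answer: {p=-6, q=18, r=35}

Derivation:
  after event 1 (t=8: SET r = 44): {r=44}
  after event 2 (t=10: DEC p by 15): {p=-15, r=44}
  after event 3 (t=15: DEL p): {r=44}
  after event 4 (t=21: SET q = 18): {q=18, r=44}
  after event 5 (t=27: DEC p by 6): {p=-6, q=18, r=44}
  after event 6 (t=34: DEC r by 9): {p=-6, q=18, r=35}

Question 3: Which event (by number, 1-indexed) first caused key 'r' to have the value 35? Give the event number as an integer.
Answer: 6

Derivation:
Looking for first event where r becomes 35:
  event 1: r = 44
  event 2: r = 44
  event 3: r = 44
  event 4: r = 44
  event 5: r = 44
  event 6: r 44 -> 35  <-- first match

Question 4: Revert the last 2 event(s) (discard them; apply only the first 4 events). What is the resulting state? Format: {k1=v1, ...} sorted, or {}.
Keep first 4 events (discard last 2):
  after event 1 (t=8: SET r = 44): {r=44}
  after event 2 (t=10: DEC p by 15): {p=-15, r=44}
  after event 3 (t=15: DEL p): {r=44}
  after event 4 (t=21: SET q = 18): {q=18, r=44}

Answer: {q=18, r=44}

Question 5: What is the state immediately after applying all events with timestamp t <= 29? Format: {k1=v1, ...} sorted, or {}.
Apply events with t <= 29 (5 events):
  after event 1 (t=8: SET r = 44): {r=44}
  after event 2 (t=10: DEC p by 15): {p=-15, r=44}
  after event 3 (t=15: DEL p): {r=44}
  after event 4 (t=21: SET q = 18): {q=18, r=44}
  after event 5 (t=27: DEC p by 6): {p=-6, q=18, r=44}

Answer: {p=-6, q=18, r=44}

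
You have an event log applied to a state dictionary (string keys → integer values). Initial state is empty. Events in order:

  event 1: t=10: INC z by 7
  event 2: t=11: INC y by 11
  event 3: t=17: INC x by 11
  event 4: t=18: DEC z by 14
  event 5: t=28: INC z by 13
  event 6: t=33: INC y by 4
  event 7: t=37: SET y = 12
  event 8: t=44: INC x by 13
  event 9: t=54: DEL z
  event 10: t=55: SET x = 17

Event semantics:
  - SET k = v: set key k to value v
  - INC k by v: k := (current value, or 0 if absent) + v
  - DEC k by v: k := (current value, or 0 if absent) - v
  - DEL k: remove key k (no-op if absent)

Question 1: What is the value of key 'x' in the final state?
Track key 'x' through all 10 events:
  event 1 (t=10: INC z by 7): x unchanged
  event 2 (t=11: INC y by 11): x unchanged
  event 3 (t=17: INC x by 11): x (absent) -> 11
  event 4 (t=18: DEC z by 14): x unchanged
  event 5 (t=28: INC z by 13): x unchanged
  event 6 (t=33: INC y by 4): x unchanged
  event 7 (t=37: SET y = 12): x unchanged
  event 8 (t=44: INC x by 13): x 11 -> 24
  event 9 (t=54: DEL z): x unchanged
  event 10 (t=55: SET x = 17): x 24 -> 17
Final: x = 17

Answer: 17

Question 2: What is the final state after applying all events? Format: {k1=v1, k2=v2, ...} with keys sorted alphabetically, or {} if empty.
  after event 1 (t=10: INC z by 7): {z=7}
  after event 2 (t=11: INC y by 11): {y=11, z=7}
  after event 3 (t=17: INC x by 11): {x=11, y=11, z=7}
  after event 4 (t=18: DEC z by 14): {x=11, y=11, z=-7}
  after event 5 (t=28: INC z by 13): {x=11, y=11, z=6}
  after event 6 (t=33: INC y by 4): {x=11, y=15, z=6}
  after event 7 (t=37: SET y = 12): {x=11, y=12, z=6}
  after event 8 (t=44: INC x by 13): {x=24, y=12, z=6}
  after event 9 (t=54: DEL z): {x=24, y=12}
  after event 10 (t=55: SET x = 17): {x=17, y=12}

Answer: {x=17, y=12}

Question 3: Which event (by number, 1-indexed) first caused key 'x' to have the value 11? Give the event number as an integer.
Answer: 3

Derivation:
Looking for first event where x becomes 11:
  event 3: x (absent) -> 11  <-- first match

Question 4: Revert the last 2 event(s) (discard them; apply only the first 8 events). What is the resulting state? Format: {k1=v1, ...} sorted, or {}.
Keep first 8 events (discard last 2):
  after event 1 (t=10: INC z by 7): {z=7}
  after event 2 (t=11: INC y by 11): {y=11, z=7}
  after event 3 (t=17: INC x by 11): {x=11, y=11, z=7}
  after event 4 (t=18: DEC z by 14): {x=11, y=11, z=-7}
  after event 5 (t=28: INC z by 13): {x=11, y=11, z=6}
  after event 6 (t=33: INC y by 4): {x=11, y=15, z=6}
  after event 7 (t=37: SET y = 12): {x=11, y=12, z=6}
  after event 8 (t=44: INC x by 13): {x=24, y=12, z=6}

Answer: {x=24, y=12, z=6}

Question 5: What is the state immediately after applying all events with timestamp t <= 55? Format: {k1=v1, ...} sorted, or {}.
Apply events with t <= 55 (10 events):
  after event 1 (t=10: INC z by 7): {z=7}
  after event 2 (t=11: INC y by 11): {y=11, z=7}
  after event 3 (t=17: INC x by 11): {x=11, y=11, z=7}
  after event 4 (t=18: DEC z by 14): {x=11, y=11, z=-7}
  after event 5 (t=28: INC z by 13): {x=11, y=11, z=6}
  after event 6 (t=33: INC y by 4): {x=11, y=15, z=6}
  after event 7 (t=37: SET y = 12): {x=11, y=12, z=6}
  after event 8 (t=44: INC x by 13): {x=24, y=12, z=6}
  after event 9 (t=54: DEL z): {x=24, y=12}
  after event 10 (t=55: SET x = 17): {x=17, y=12}

Answer: {x=17, y=12}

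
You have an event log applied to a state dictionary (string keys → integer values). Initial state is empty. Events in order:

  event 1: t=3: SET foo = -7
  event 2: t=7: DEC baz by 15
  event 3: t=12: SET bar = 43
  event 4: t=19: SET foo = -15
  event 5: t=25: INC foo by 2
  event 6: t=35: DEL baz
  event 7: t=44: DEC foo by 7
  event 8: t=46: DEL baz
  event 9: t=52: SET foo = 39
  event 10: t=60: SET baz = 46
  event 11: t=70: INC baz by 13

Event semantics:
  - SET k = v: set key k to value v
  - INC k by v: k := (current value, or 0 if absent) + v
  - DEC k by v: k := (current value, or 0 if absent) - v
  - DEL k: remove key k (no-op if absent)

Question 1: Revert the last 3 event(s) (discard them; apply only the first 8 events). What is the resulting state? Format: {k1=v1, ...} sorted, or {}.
Answer: {bar=43, foo=-20}

Derivation:
Keep first 8 events (discard last 3):
  after event 1 (t=3: SET foo = -7): {foo=-7}
  after event 2 (t=7: DEC baz by 15): {baz=-15, foo=-7}
  after event 3 (t=12: SET bar = 43): {bar=43, baz=-15, foo=-7}
  after event 4 (t=19: SET foo = -15): {bar=43, baz=-15, foo=-15}
  after event 5 (t=25: INC foo by 2): {bar=43, baz=-15, foo=-13}
  after event 6 (t=35: DEL baz): {bar=43, foo=-13}
  after event 7 (t=44: DEC foo by 7): {bar=43, foo=-20}
  after event 8 (t=46: DEL baz): {bar=43, foo=-20}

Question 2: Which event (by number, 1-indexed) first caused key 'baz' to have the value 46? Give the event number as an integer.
Answer: 10

Derivation:
Looking for first event where baz becomes 46:
  event 2: baz = -15
  event 3: baz = -15
  event 4: baz = -15
  event 5: baz = -15
  event 6: baz = (absent)
  event 10: baz (absent) -> 46  <-- first match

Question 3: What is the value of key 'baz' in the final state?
Answer: 59

Derivation:
Track key 'baz' through all 11 events:
  event 1 (t=3: SET foo = -7): baz unchanged
  event 2 (t=7: DEC baz by 15): baz (absent) -> -15
  event 3 (t=12: SET bar = 43): baz unchanged
  event 4 (t=19: SET foo = -15): baz unchanged
  event 5 (t=25: INC foo by 2): baz unchanged
  event 6 (t=35: DEL baz): baz -15 -> (absent)
  event 7 (t=44: DEC foo by 7): baz unchanged
  event 8 (t=46: DEL baz): baz (absent) -> (absent)
  event 9 (t=52: SET foo = 39): baz unchanged
  event 10 (t=60: SET baz = 46): baz (absent) -> 46
  event 11 (t=70: INC baz by 13): baz 46 -> 59
Final: baz = 59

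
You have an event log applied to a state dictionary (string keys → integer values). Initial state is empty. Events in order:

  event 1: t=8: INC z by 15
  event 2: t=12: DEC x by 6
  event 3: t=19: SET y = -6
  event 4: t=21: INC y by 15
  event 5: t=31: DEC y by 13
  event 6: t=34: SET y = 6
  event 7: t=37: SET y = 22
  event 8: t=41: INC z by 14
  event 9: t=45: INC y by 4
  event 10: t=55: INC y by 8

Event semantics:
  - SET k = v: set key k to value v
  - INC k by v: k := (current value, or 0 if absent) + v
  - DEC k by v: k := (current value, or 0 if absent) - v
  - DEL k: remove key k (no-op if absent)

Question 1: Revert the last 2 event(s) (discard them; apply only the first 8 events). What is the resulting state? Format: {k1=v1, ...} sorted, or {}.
Keep first 8 events (discard last 2):
  after event 1 (t=8: INC z by 15): {z=15}
  after event 2 (t=12: DEC x by 6): {x=-6, z=15}
  after event 3 (t=19: SET y = -6): {x=-6, y=-6, z=15}
  after event 4 (t=21: INC y by 15): {x=-6, y=9, z=15}
  after event 5 (t=31: DEC y by 13): {x=-6, y=-4, z=15}
  after event 6 (t=34: SET y = 6): {x=-6, y=6, z=15}
  after event 7 (t=37: SET y = 22): {x=-6, y=22, z=15}
  after event 8 (t=41: INC z by 14): {x=-6, y=22, z=29}

Answer: {x=-6, y=22, z=29}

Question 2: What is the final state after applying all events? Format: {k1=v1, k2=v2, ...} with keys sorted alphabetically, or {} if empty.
  after event 1 (t=8: INC z by 15): {z=15}
  after event 2 (t=12: DEC x by 6): {x=-6, z=15}
  after event 3 (t=19: SET y = -6): {x=-6, y=-6, z=15}
  after event 4 (t=21: INC y by 15): {x=-6, y=9, z=15}
  after event 5 (t=31: DEC y by 13): {x=-6, y=-4, z=15}
  after event 6 (t=34: SET y = 6): {x=-6, y=6, z=15}
  after event 7 (t=37: SET y = 22): {x=-6, y=22, z=15}
  after event 8 (t=41: INC z by 14): {x=-6, y=22, z=29}
  after event 9 (t=45: INC y by 4): {x=-6, y=26, z=29}
  after event 10 (t=55: INC y by 8): {x=-6, y=34, z=29}

Answer: {x=-6, y=34, z=29}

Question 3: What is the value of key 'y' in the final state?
Track key 'y' through all 10 events:
  event 1 (t=8: INC z by 15): y unchanged
  event 2 (t=12: DEC x by 6): y unchanged
  event 3 (t=19: SET y = -6): y (absent) -> -6
  event 4 (t=21: INC y by 15): y -6 -> 9
  event 5 (t=31: DEC y by 13): y 9 -> -4
  event 6 (t=34: SET y = 6): y -4 -> 6
  event 7 (t=37: SET y = 22): y 6 -> 22
  event 8 (t=41: INC z by 14): y unchanged
  event 9 (t=45: INC y by 4): y 22 -> 26
  event 10 (t=55: INC y by 8): y 26 -> 34
Final: y = 34

Answer: 34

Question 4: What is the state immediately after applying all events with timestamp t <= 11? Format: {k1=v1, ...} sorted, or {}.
Answer: {z=15}

Derivation:
Apply events with t <= 11 (1 events):
  after event 1 (t=8: INC z by 15): {z=15}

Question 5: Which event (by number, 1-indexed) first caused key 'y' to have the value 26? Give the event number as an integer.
Answer: 9

Derivation:
Looking for first event where y becomes 26:
  event 3: y = -6
  event 4: y = 9
  event 5: y = -4
  event 6: y = 6
  event 7: y = 22
  event 8: y = 22
  event 9: y 22 -> 26  <-- first match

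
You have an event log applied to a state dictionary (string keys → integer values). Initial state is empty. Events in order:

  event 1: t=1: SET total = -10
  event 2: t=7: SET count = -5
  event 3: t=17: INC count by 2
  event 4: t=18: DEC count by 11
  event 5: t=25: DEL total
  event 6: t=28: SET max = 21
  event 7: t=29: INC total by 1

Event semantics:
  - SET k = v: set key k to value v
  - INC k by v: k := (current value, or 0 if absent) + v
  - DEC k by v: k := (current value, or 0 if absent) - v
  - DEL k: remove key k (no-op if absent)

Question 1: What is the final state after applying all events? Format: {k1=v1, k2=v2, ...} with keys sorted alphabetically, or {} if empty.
Answer: {count=-14, max=21, total=1}

Derivation:
  after event 1 (t=1: SET total = -10): {total=-10}
  after event 2 (t=7: SET count = -5): {count=-5, total=-10}
  after event 3 (t=17: INC count by 2): {count=-3, total=-10}
  after event 4 (t=18: DEC count by 11): {count=-14, total=-10}
  after event 5 (t=25: DEL total): {count=-14}
  after event 6 (t=28: SET max = 21): {count=-14, max=21}
  after event 7 (t=29: INC total by 1): {count=-14, max=21, total=1}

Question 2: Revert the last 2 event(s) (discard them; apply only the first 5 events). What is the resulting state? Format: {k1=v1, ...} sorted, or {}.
Keep first 5 events (discard last 2):
  after event 1 (t=1: SET total = -10): {total=-10}
  after event 2 (t=7: SET count = -5): {count=-5, total=-10}
  after event 3 (t=17: INC count by 2): {count=-3, total=-10}
  after event 4 (t=18: DEC count by 11): {count=-14, total=-10}
  after event 5 (t=25: DEL total): {count=-14}

Answer: {count=-14}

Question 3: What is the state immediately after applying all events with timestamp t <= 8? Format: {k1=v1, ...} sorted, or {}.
Apply events with t <= 8 (2 events):
  after event 1 (t=1: SET total = -10): {total=-10}
  after event 2 (t=7: SET count = -5): {count=-5, total=-10}

Answer: {count=-5, total=-10}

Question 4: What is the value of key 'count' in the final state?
Track key 'count' through all 7 events:
  event 1 (t=1: SET total = -10): count unchanged
  event 2 (t=7: SET count = -5): count (absent) -> -5
  event 3 (t=17: INC count by 2): count -5 -> -3
  event 4 (t=18: DEC count by 11): count -3 -> -14
  event 5 (t=25: DEL total): count unchanged
  event 6 (t=28: SET max = 21): count unchanged
  event 7 (t=29: INC total by 1): count unchanged
Final: count = -14

Answer: -14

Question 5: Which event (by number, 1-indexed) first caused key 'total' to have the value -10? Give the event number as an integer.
Answer: 1

Derivation:
Looking for first event where total becomes -10:
  event 1: total (absent) -> -10  <-- first match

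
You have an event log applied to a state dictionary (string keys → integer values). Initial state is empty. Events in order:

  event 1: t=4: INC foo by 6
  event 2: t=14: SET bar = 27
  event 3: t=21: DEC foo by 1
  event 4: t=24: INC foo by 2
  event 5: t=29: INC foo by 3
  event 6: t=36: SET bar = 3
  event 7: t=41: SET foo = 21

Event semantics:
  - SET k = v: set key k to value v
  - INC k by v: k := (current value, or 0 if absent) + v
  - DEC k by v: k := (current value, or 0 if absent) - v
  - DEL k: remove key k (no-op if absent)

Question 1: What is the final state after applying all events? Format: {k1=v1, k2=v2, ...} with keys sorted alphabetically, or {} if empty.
Answer: {bar=3, foo=21}

Derivation:
  after event 1 (t=4: INC foo by 6): {foo=6}
  after event 2 (t=14: SET bar = 27): {bar=27, foo=6}
  after event 3 (t=21: DEC foo by 1): {bar=27, foo=5}
  after event 4 (t=24: INC foo by 2): {bar=27, foo=7}
  after event 5 (t=29: INC foo by 3): {bar=27, foo=10}
  after event 6 (t=36: SET bar = 3): {bar=3, foo=10}
  after event 7 (t=41: SET foo = 21): {bar=3, foo=21}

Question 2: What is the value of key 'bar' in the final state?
Track key 'bar' through all 7 events:
  event 1 (t=4: INC foo by 6): bar unchanged
  event 2 (t=14: SET bar = 27): bar (absent) -> 27
  event 3 (t=21: DEC foo by 1): bar unchanged
  event 4 (t=24: INC foo by 2): bar unchanged
  event 5 (t=29: INC foo by 3): bar unchanged
  event 6 (t=36: SET bar = 3): bar 27 -> 3
  event 7 (t=41: SET foo = 21): bar unchanged
Final: bar = 3

Answer: 3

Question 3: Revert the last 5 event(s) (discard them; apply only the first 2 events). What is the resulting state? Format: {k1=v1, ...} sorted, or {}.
Answer: {bar=27, foo=6}

Derivation:
Keep first 2 events (discard last 5):
  after event 1 (t=4: INC foo by 6): {foo=6}
  after event 2 (t=14: SET bar = 27): {bar=27, foo=6}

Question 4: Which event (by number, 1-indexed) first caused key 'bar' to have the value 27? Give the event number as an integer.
Looking for first event where bar becomes 27:
  event 2: bar (absent) -> 27  <-- first match

Answer: 2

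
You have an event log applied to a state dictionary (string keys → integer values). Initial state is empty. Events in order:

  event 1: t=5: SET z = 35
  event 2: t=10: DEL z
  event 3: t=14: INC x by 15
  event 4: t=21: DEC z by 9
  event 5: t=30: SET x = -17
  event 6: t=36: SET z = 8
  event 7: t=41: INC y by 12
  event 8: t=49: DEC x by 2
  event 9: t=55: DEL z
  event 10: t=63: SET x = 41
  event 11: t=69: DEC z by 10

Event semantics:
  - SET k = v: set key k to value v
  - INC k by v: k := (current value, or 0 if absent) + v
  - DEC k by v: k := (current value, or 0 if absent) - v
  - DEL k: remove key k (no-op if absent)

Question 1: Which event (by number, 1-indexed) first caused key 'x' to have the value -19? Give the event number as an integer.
Answer: 8

Derivation:
Looking for first event where x becomes -19:
  event 3: x = 15
  event 4: x = 15
  event 5: x = -17
  event 6: x = -17
  event 7: x = -17
  event 8: x -17 -> -19  <-- first match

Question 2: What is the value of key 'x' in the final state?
Track key 'x' through all 11 events:
  event 1 (t=5: SET z = 35): x unchanged
  event 2 (t=10: DEL z): x unchanged
  event 3 (t=14: INC x by 15): x (absent) -> 15
  event 4 (t=21: DEC z by 9): x unchanged
  event 5 (t=30: SET x = -17): x 15 -> -17
  event 6 (t=36: SET z = 8): x unchanged
  event 7 (t=41: INC y by 12): x unchanged
  event 8 (t=49: DEC x by 2): x -17 -> -19
  event 9 (t=55: DEL z): x unchanged
  event 10 (t=63: SET x = 41): x -19 -> 41
  event 11 (t=69: DEC z by 10): x unchanged
Final: x = 41

Answer: 41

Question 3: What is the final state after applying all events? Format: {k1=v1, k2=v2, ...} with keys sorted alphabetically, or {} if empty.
Answer: {x=41, y=12, z=-10}

Derivation:
  after event 1 (t=5: SET z = 35): {z=35}
  after event 2 (t=10: DEL z): {}
  after event 3 (t=14: INC x by 15): {x=15}
  after event 4 (t=21: DEC z by 9): {x=15, z=-9}
  after event 5 (t=30: SET x = -17): {x=-17, z=-9}
  after event 6 (t=36: SET z = 8): {x=-17, z=8}
  after event 7 (t=41: INC y by 12): {x=-17, y=12, z=8}
  after event 8 (t=49: DEC x by 2): {x=-19, y=12, z=8}
  after event 9 (t=55: DEL z): {x=-19, y=12}
  after event 10 (t=63: SET x = 41): {x=41, y=12}
  after event 11 (t=69: DEC z by 10): {x=41, y=12, z=-10}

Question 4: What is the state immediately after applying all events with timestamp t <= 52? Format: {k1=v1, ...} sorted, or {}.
Answer: {x=-19, y=12, z=8}

Derivation:
Apply events with t <= 52 (8 events):
  after event 1 (t=5: SET z = 35): {z=35}
  after event 2 (t=10: DEL z): {}
  after event 3 (t=14: INC x by 15): {x=15}
  after event 4 (t=21: DEC z by 9): {x=15, z=-9}
  after event 5 (t=30: SET x = -17): {x=-17, z=-9}
  after event 6 (t=36: SET z = 8): {x=-17, z=8}
  after event 7 (t=41: INC y by 12): {x=-17, y=12, z=8}
  after event 8 (t=49: DEC x by 2): {x=-19, y=12, z=8}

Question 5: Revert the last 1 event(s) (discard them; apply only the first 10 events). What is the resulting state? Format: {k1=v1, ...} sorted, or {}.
Answer: {x=41, y=12}

Derivation:
Keep first 10 events (discard last 1):
  after event 1 (t=5: SET z = 35): {z=35}
  after event 2 (t=10: DEL z): {}
  after event 3 (t=14: INC x by 15): {x=15}
  after event 4 (t=21: DEC z by 9): {x=15, z=-9}
  after event 5 (t=30: SET x = -17): {x=-17, z=-9}
  after event 6 (t=36: SET z = 8): {x=-17, z=8}
  after event 7 (t=41: INC y by 12): {x=-17, y=12, z=8}
  after event 8 (t=49: DEC x by 2): {x=-19, y=12, z=8}
  after event 9 (t=55: DEL z): {x=-19, y=12}
  after event 10 (t=63: SET x = 41): {x=41, y=12}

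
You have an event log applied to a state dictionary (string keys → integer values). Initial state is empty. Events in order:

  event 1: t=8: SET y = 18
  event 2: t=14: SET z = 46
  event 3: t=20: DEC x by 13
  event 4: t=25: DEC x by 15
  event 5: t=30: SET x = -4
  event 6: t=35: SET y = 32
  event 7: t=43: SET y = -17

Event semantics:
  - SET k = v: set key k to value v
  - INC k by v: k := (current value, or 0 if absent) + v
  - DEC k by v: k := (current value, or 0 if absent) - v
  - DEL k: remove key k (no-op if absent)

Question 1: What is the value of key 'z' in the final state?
Answer: 46

Derivation:
Track key 'z' through all 7 events:
  event 1 (t=8: SET y = 18): z unchanged
  event 2 (t=14: SET z = 46): z (absent) -> 46
  event 3 (t=20: DEC x by 13): z unchanged
  event 4 (t=25: DEC x by 15): z unchanged
  event 5 (t=30: SET x = -4): z unchanged
  event 6 (t=35: SET y = 32): z unchanged
  event 7 (t=43: SET y = -17): z unchanged
Final: z = 46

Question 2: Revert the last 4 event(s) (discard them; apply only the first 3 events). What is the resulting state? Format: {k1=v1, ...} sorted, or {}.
Answer: {x=-13, y=18, z=46}

Derivation:
Keep first 3 events (discard last 4):
  after event 1 (t=8: SET y = 18): {y=18}
  after event 2 (t=14: SET z = 46): {y=18, z=46}
  after event 3 (t=20: DEC x by 13): {x=-13, y=18, z=46}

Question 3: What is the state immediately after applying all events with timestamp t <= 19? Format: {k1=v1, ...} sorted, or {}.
Answer: {y=18, z=46}

Derivation:
Apply events with t <= 19 (2 events):
  after event 1 (t=8: SET y = 18): {y=18}
  after event 2 (t=14: SET z = 46): {y=18, z=46}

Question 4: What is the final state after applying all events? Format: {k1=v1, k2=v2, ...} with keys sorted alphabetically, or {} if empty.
Answer: {x=-4, y=-17, z=46}

Derivation:
  after event 1 (t=8: SET y = 18): {y=18}
  after event 2 (t=14: SET z = 46): {y=18, z=46}
  after event 3 (t=20: DEC x by 13): {x=-13, y=18, z=46}
  after event 4 (t=25: DEC x by 15): {x=-28, y=18, z=46}
  after event 5 (t=30: SET x = -4): {x=-4, y=18, z=46}
  after event 6 (t=35: SET y = 32): {x=-4, y=32, z=46}
  after event 7 (t=43: SET y = -17): {x=-4, y=-17, z=46}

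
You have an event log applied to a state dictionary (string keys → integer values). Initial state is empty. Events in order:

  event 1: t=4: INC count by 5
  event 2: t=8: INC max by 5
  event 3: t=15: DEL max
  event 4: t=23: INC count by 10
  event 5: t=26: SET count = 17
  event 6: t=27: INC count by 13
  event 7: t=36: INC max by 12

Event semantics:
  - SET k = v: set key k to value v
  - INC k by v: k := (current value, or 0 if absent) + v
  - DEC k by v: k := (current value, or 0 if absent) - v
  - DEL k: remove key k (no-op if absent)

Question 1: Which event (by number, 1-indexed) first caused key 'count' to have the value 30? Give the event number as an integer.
Looking for first event where count becomes 30:
  event 1: count = 5
  event 2: count = 5
  event 3: count = 5
  event 4: count = 15
  event 5: count = 17
  event 6: count 17 -> 30  <-- first match

Answer: 6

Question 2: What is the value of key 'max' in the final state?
Answer: 12

Derivation:
Track key 'max' through all 7 events:
  event 1 (t=4: INC count by 5): max unchanged
  event 2 (t=8: INC max by 5): max (absent) -> 5
  event 3 (t=15: DEL max): max 5 -> (absent)
  event 4 (t=23: INC count by 10): max unchanged
  event 5 (t=26: SET count = 17): max unchanged
  event 6 (t=27: INC count by 13): max unchanged
  event 7 (t=36: INC max by 12): max (absent) -> 12
Final: max = 12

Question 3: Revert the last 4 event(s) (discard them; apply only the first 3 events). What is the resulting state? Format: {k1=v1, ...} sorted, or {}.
Keep first 3 events (discard last 4):
  after event 1 (t=4: INC count by 5): {count=5}
  after event 2 (t=8: INC max by 5): {count=5, max=5}
  after event 3 (t=15: DEL max): {count=5}

Answer: {count=5}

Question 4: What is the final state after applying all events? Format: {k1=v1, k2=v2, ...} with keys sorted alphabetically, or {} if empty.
  after event 1 (t=4: INC count by 5): {count=5}
  after event 2 (t=8: INC max by 5): {count=5, max=5}
  after event 3 (t=15: DEL max): {count=5}
  after event 4 (t=23: INC count by 10): {count=15}
  after event 5 (t=26: SET count = 17): {count=17}
  after event 6 (t=27: INC count by 13): {count=30}
  after event 7 (t=36: INC max by 12): {count=30, max=12}

Answer: {count=30, max=12}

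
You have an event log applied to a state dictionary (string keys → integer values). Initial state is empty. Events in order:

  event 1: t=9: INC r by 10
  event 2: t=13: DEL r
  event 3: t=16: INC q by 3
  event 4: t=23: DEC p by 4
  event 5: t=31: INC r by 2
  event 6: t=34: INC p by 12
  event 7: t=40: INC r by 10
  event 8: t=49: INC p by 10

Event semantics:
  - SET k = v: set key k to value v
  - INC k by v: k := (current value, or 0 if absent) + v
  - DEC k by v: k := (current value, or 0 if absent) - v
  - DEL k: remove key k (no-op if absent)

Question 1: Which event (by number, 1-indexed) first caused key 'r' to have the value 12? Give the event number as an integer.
Looking for first event where r becomes 12:
  event 1: r = 10
  event 2: r = (absent)
  event 5: r = 2
  event 6: r = 2
  event 7: r 2 -> 12  <-- first match

Answer: 7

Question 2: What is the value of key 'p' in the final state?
Track key 'p' through all 8 events:
  event 1 (t=9: INC r by 10): p unchanged
  event 2 (t=13: DEL r): p unchanged
  event 3 (t=16: INC q by 3): p unchanged
  event 4 (t=23: DEC p by 4): p (absent) -> -4
  event 5 (t=31: INC r by 2): p unchanged
  event 6 (t=34: INC p by 12): p -4 -> 8
  event 7 (t=40: INC r by 10): p unchanged
  event 8 (t=49: INC p by 10): p 8 -> 18
Final: p = 18

Answer: 18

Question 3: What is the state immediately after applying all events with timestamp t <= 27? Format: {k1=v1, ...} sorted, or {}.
Answer: {p=-4, q=3}

Derivation:
Apply events with t <= 27 (4 events):
  after event 1 (t=9: INC r by 10): {r=10}
  after event 2 (t=13: DEL r): {}
  after event 3 (t=16: INC q by 3): {q=3}
  after event 4 (t=23: DEC p by 4): {p=-4, q=3}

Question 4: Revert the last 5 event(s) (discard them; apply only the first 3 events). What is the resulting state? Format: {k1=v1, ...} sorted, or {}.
Keep first 3 events (discard last 5):
  after event 1 (t=9: INC r by 10): {r=10}
  after event 2 (t=13: DEL r): {}
  after event 3 (t=16: INC q by 3): {q=3}

Answer: {q=3}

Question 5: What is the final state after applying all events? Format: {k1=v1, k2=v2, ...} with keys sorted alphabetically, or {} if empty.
  after event 1 (t=9: INC r by 10): {r=10}
  after event 2 (t=13: DEL r): {}
  after event 3 (t=16: INC q by 3): {q=3}
  after event 4 (t=23: DEC p by 4): {p=-4, q=3}
  after event 5 (t=31: INC r by 2): {p=-4, q=3, r=2}
  after event 6 (t=34: INC p by 12): {p=8, q=3, r=2}
  after event 7 (t=40: INC r by 10): {p=8, q=3, r=12}
  after event 8 (t=49: INC p by 10): {p=18, q=3, r=12}

Answer: {p=18, q=3, r=12}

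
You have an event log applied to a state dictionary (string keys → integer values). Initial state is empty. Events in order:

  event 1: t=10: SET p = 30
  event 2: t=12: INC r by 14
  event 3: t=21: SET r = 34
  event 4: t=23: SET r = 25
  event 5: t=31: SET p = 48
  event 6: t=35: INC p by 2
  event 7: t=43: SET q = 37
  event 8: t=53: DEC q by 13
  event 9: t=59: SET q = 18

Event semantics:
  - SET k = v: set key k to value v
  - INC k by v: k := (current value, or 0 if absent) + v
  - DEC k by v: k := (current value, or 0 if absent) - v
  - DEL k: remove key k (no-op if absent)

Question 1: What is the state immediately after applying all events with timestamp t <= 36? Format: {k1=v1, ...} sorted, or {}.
Apply events with t <= 36 (6 events):
  after event 1 (t=10: SET p = 30): {p=30}
  after event 2 (t=12: INC r by 14): {p=30, r=14}
  after event 3 (t=21: SET r = 34): {p=30, r=34}
  after event 4 (t=23: SET r = 25): {p=30, r=25}
  after event 5 (t=31: SET p = 48): {p=48, r=25}
  after event 6 (t=35: INC p by 2): {p=50, r=25}

Answer: {p=50, r=25}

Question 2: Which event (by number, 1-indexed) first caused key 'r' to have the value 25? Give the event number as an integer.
Answer: 4

Derivation:
Looking for first event where r becomes 25:
  event 2: r = 14
  event 3: r = 34
  event 4: r 34 -> 25  <-- first match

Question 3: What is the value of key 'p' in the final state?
Answer: 50

Derivation:
Track key 'p' through all 9 events:
  event 1 (t=10: SET p = 30): p (absent) -> 30
  event 2 (t=12: INC r by 14): p unchanged
  event 3 (t=21: SET r = 34): p unchanged
  event 4 (t=23: SET r = 25): p unchanged
  event 5 (t=31: SET p = 48): p 30 -> 48
  event 6 (t=35: INC p by 2): p 48 -> 50
  event 7 (t=43: SET q = 37): p unchanged
  event 8 (t=53: DEC q by 13): p unchanged
  event 9 (t=59: SET q = 18): p unchanged
Final: p = 50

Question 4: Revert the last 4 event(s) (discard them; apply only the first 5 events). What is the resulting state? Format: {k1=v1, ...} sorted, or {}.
Answer: {p=48, r=25}

Derivation:
Keep first 5 events (discard last 4):
  after event 1 (t=10: SET p = 30): {p=30}
  after event 2 (t=12: INC r by 14): {p=30, r=14}
  after event 3 (t=21: SET r = 34): {p=30, r=34}
  after event 4 (t=23: SET r = 25): {p=30, r=25}
  after event 5 (t=31: SET p = 48): {p=48, r=25}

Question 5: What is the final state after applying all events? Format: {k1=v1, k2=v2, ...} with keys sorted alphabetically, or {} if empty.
  after event 1 (t=10: SET p = 30): {p=30}
  after event 2 (t=12: INC r by 14): {p=30, r=14}
  after event 3 (t=21: SET r = 34): {p=30, r=34}
  after event 4 (t=23: SET r = 25): {p=30, r=25}
  after event 5 (t=31: SET p = 48): {p=48, r=25}
  after event 6 (t=35: INC p by 2): {p=50, r=25}
  after event 7 (t=43: SET q = 37): {p=50, q=37, r=25}
  after event 8 (t=53: DEC q by 13): {p=50, q=24, r=25}
  after event 9 (t=59: SET q = 18): {p=50, q=18, r=25}

Answer: {p=50, q=18, r=25}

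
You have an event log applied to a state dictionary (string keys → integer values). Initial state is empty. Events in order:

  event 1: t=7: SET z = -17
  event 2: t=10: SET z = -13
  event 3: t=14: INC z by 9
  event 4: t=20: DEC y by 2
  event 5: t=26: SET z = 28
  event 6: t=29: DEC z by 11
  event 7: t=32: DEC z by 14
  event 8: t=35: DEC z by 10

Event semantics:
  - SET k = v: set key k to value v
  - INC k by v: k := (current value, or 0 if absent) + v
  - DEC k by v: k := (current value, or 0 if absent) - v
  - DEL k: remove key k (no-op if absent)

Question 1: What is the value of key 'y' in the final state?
Track key 'y' through all 8 events:
  event 1 (t=7: SET z = -17): y unchanged
  event 2 (t=10: SET z = -13): y unchanged
  event 3 (t=14: INC z by 9): y unchanged
  event 4 (t=20: DEC y by 2): y (absent) -> -2
  event 5 (t=26: SET z = 28): y unchanged
  event 6 (t=29: DEC z by 11): y unchanged
  event 7 (t=32: DEC z by 14): y unchanged
  event 8 (t=35: DEC z by 10): y unchanged
Final: y = -2

Answer: -2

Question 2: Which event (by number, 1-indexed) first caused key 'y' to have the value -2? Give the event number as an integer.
Answer: 4

Derivation:
Looking for first event where y becomes -2:
  event 4: y (absent) -> -2  <-- first match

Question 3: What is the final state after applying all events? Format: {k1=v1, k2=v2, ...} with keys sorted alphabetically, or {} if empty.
Answer: {y=-2, z=-7}

Derivation:
  after event 1 (t=7: SET z = -17): {z=-17}
  after event 2 (t=10: SET z = -13): {z=-13}
  after event 3 (t=14: INC z by 9): {z=-4}
  after event 4 (t=20: DEC y by 2): {y=-2, z=-4}
  after event 5 (t=26: SET z = 28): {y=-2, z=28}
  after event 6 (t=29: DEC z by 11): {y=-2, z=17}
  after event 7 (t=32: DEC z by 14): {y=-2, z=3}
  after event 8 (t=35: DEC z by 10): {y=-2, z=-7}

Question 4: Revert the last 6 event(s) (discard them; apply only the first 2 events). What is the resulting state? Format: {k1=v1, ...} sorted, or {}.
Keep first 2 events (discard last 6):
  after event 1 (t=7: SET z = -17): {z=-17}
  after event 2 (t=10: SET z = -13): {z=-13}

Answer: {z=-13}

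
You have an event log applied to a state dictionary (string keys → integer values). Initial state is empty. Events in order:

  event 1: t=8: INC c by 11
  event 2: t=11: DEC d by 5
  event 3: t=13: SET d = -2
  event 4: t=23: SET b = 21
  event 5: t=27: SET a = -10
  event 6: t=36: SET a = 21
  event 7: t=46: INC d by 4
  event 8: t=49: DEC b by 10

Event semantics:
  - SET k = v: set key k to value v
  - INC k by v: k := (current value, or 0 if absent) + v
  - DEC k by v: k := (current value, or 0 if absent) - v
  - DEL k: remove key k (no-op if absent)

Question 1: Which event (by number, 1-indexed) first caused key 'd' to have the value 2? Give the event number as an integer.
Answer: 7

Derivation:
Looking for first event where d becomes 2:
  event 2: d = -5
  event 3: d = -2
  event 4: d = -2
  event 5: d = -2
  event 6: d = -2
  event 7: d -2 -> 2  <-- first match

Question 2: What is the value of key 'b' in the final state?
Answer: 11

Derivation:
Track key 'b' through all 8 events:
  event 1 (t=8: INC c by 11): b unchanged
  event 2 (t=11: DEC d by 5): b unchanged
  event 3 (t=13: SET d = -2): b unchanged
  event 4 (t=23: SET b = 21): b (absent) -> 21
  event 5 (t=27: SET a = -10): b unchanged
  event 6 (t=36: SET a = 21): b unchanged
  event 7 (t=46: INC d by 4): b unchanged
  event 8 (t=49: DEC b by 10): b 21 -> 11
Final: b = 11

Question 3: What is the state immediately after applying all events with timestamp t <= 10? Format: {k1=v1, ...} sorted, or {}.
Answer: {c=11}

Derivation:
Apply events with t <= 10 (1 events):
  after event 1 (t=8: INC c by 11): {c=11}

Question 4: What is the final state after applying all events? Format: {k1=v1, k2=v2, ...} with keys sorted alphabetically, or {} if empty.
  after event 1 (t=8: INC c by 11): {c=11}
  after event 2 (t=11: DEC d by 5): {c=11, d=-5}
  after event 3 (t=13: SET d = -2): {c=11, d=-2}
  after event 4 (t=23: SET b = 21): {b=21, c=11, d=-2}
  after event 5 (t=27: SET a = -10): {a=-10, b=21, c=11, d=-2}
  after event 6 (t=36: SET a = 21): {a=21, b=21, c=11, d=-2}
  after event 7 (t=46: INC d by 4): {a=21, b=21, c=11, d=2}
  after event 8 (t=49: DEC b by 10): {a=21, b=11, c=11, d=2}

Answer: {a=21, b=11, c=11, d=2}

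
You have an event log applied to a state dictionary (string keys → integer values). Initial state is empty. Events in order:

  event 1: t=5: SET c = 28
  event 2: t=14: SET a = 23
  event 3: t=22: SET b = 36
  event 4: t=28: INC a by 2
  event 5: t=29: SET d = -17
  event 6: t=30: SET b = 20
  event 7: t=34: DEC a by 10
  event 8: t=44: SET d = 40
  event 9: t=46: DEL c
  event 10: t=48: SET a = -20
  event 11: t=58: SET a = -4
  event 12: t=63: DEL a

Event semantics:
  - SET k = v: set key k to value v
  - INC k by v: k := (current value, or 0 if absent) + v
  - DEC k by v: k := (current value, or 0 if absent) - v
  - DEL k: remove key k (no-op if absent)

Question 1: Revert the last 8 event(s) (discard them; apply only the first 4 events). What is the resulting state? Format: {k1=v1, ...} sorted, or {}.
Keep first 4 events (discard last 8):
  after event 1 (t=5: SET c = 28): {c=28}
  after event 2 (t=14: SET a = 23): {a=23, c=28}
  after event 3 (t=22: SET b = 36): {a=23, b=36, c=28}
  after event 4 (t=28: INC a by 2): {a=25, b=36, c=28}

Answer: {a=25, b=36, c=28}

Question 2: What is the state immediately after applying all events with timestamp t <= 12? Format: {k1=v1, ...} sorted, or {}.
Answer: {c=28}

Derivation:
Apply events with t <= 12 (1 events):
  after event 1 (t=5: SET c = 28): {c=28}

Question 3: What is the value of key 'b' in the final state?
Track key 'b' through all 12 events:
  event 1 (t=5: SET c = 28): b unchanged
  event 2 (t=14: SET a = 23): b unchanged
  event 3 (t=22: SET b = 36): b (absent) -> 36
  event 4 (t=28: INC a by 2): b unchanged
  event 5 (t=29: SET d = -17): b unchanged
  event 6 (t=30: SET b = 20): b 36 -> 20
  event 7 (t=34: DEC a by 10): b unchanged
  event 8 (t=44: SET d = 40): b unchanged
  event 9 (t=46: DEL c): b unchanged
  event 10 (t=48: SET a = -20): b unchanged
  event 11 (t=58: SET a = -4): b unchanged
  event 12 (t=63: DEL a): b unchanged
Final: b = 20

Answer: 20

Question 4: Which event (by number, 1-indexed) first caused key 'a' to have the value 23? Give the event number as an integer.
Looking for first event where a becomes 23:
  event 2: a (absent) -> 23  <-- first match

Answer: 2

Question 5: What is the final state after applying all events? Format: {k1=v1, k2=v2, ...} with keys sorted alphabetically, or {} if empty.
  after event 1 (t=5: SET c = 28): {c=28}
  after event 2 (t=14: SET a = 23): {a=23, c=28}
  after event 3 (t=22: SET b = 36): {a=23, b=36, c=28}
  after event 4 (t=28: INC a by 2): {a=25, b=36, c=28}
  after event 5 (t=29: SET d = -17): {a=25, b=36, c=28, d=-17}
  after event 6 (t=30: SET b = 20): {a=25, b=20, c=28, d=-17}
  after event 7 (t=34: DEC a by 10): {a=15, b=20, c=28, d=-17}
  after event 8 (t=44: SET d = 40): {a=15, b=20, c=28, d=40}
  after event 9 (t=46: DEL c): {a=15, b=20, d=40}
  after event 10 (t=48: SET a = -20): {a=-20, b=20, d=40}
  after event 11 (t=58: SET a = -4): {a=-4, b=20, d=40}
  after event 12 (t=63: DEL a): {b=20, d=40}

Answer: {b=20, d=40}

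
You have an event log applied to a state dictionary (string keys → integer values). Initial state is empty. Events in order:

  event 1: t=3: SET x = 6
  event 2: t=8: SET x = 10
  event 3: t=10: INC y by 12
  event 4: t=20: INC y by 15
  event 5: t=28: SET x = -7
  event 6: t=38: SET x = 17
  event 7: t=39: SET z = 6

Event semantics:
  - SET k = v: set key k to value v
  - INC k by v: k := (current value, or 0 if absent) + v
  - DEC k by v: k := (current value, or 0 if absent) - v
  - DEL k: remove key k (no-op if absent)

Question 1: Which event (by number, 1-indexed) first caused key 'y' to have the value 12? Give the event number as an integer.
Looking for first event where y becomes 12:
  event 3: y (absent) -> 12  <-- first match

Answer: 3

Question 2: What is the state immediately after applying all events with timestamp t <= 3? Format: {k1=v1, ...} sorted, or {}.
Answer: {x=6}

Derivation:
Apply events with t <= 3 (1 events):
  after event 1 (t=3: SET x = 6): {x=6}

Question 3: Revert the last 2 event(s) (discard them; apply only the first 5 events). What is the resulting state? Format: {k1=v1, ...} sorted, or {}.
Answer: {x=-7, y=27}

Derivation:
Keep first 5 events (discard last 2):
  after event 1 (t=3: SET x = 6): {x=6}
  after event 2 (t=8: SET x = 10): {x=10}
  after event 3 (t=10: INC y by 12): {x=10, y=12}
  after event 4 (t=20: INC y by 15): {x=10, y=27}
  after event 5 (t=28: SET x = -7): {x=-7, y=27}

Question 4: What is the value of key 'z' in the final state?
Track key 'z' through all 7 events:
  event 1 (t=3: SET x = 6): z unchanged
  event 2 (t=8: SET x = 10): z unchanged
  event 3 (t=10: INC y by 12): z unchanged
  event 4 (t=20: INC y by 15): z unchanged
  event 5 (t=28: SET x = -7): z unchanged
  event 6 (t=38: SET x = 17): z unchanged
  event 7 (t=39: SET z = 6): z (absent) -> 6
Final: z = 6

Answer: 6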